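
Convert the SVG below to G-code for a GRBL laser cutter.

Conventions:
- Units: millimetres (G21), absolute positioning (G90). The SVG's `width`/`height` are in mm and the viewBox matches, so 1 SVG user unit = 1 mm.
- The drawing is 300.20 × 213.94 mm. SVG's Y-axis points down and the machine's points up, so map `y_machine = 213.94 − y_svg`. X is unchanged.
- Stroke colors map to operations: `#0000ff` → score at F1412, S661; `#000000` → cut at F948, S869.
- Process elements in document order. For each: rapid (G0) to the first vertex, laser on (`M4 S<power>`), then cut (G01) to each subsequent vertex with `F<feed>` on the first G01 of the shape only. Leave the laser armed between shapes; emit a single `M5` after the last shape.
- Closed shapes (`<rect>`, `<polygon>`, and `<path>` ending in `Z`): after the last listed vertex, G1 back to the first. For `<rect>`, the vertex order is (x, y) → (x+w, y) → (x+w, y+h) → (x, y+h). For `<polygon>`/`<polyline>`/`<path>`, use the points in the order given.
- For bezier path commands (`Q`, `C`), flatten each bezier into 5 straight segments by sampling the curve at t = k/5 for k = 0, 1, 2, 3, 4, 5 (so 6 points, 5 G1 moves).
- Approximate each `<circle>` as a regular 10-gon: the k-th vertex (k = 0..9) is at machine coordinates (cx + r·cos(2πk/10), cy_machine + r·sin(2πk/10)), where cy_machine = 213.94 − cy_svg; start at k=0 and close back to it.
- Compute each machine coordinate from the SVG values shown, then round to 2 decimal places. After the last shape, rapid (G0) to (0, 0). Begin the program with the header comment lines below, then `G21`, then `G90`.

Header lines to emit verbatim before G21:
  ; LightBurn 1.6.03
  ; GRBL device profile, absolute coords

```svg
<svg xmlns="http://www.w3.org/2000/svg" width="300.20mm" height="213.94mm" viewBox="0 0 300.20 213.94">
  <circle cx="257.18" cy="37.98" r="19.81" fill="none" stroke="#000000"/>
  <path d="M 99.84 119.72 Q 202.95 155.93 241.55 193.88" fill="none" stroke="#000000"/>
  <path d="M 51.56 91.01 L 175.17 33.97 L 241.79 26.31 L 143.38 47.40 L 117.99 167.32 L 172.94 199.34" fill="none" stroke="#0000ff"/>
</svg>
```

viewBox `0 0 300.20 213.94` with mm width/height → 1 unit = 1 mm. Flip: y_m = 213.94 − y_svg.

**Shape 1** — `<circle>` circle, stroke `#000000` → cut (S869, F948). Machine vertices: (276.99,175.96) → (273.21,187.60) → (263.30,194.80) → (251.06,194.80) → (241.15,187.60) → (237.37,175.96) → (241.15,164.32) → (251.06,157.12) → (263.30,157.12) → (273.21,164.32) → (276.99,175.96). Closed: final G1 returns to the first vertex.

**Shape 2** — `<path>` quadratic bezier, stroke `#000000` → cut (S869, F948). Control points (SVG): P0=(99.84,119.72), P1=(202.95,155.93), P2=(241.55,193.88); sampled at t=k/5. Machine vertices: (99.84,94.22) → (138.50,79.67) → (172.01,64.97) → (200.35,50.14) → (223.53,35.17) → (241.55,20.06). Open path.

**Shape 3** — `<path>` open polyline, stroke `#0000ff` → score (S661, F1412). Machine vertices: (51.56,122.93) → (175.17,179.97) → (241.79,187.63) → (143.38,166.54) → (117.99,46.62) → (172.94,14.60). Open path.

; LightBurn 1.6.03
; GRBL device profile, absolute coords
G21
G90
G0 X276.99 Y175.96
M4 S869
G01 X273.21 Y187.60 F948
G01 X263.30 Y194.80
G01 X251.06 Y194.80
G01 X241.15 Y187.60
G01 X237.37 Y175.96
G01 X241.15 Y164.32
G01 X251.06 Y157.12
G01 X263.30 Y157.12
G01 X273.21 Y164.32
G01 X276.99 Y175.96
G0 X99.84 Y94.22
M4 S869
G01 X138.50 Y79.67 F948
G01 X172.01 Y64.97
G01 X200.35 Y50.14
G01 X223.53 Y35.17
G01 X241.55 Y20.06
G0 X51.56 Y122.93
M4 S661
G01 X175.17 Y179.97 F1412
G01 X241.79 Y187.63
G01 X143.38 Y166.54
G01 X117.99 Y46.62
G01 X172.94 Y14.60
M5
G0 X0.00 Y0.00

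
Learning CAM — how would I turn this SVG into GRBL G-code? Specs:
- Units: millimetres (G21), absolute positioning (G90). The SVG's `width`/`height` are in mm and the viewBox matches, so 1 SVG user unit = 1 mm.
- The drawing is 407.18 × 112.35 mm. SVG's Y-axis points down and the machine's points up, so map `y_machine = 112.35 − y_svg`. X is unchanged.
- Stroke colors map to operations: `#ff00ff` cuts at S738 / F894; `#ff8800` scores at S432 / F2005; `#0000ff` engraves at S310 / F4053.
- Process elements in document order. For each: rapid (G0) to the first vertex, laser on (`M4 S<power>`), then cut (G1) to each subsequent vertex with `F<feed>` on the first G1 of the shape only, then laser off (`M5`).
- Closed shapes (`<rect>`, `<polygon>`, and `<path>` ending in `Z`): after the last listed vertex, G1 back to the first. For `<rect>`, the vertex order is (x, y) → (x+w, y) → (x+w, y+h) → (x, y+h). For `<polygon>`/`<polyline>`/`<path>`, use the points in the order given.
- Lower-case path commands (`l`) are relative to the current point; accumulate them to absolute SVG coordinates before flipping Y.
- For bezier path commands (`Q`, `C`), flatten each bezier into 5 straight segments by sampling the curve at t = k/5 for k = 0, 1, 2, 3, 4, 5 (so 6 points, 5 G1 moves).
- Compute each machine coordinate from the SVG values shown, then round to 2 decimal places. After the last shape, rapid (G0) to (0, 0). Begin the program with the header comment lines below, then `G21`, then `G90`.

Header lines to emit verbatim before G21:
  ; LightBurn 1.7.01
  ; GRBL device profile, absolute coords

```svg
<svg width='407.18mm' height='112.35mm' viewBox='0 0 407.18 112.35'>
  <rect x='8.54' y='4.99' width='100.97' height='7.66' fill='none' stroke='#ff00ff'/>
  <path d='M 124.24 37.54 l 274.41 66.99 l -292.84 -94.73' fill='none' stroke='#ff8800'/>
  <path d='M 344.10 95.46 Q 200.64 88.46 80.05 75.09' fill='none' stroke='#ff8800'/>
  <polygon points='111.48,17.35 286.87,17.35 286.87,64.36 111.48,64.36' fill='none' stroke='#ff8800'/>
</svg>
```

; LightBurn 1.7.01
; GRBL device profile, absolute coords
G21
G90
G0 X8.54 Y107.36
M4 S738
G1 X109.51 Y107.36 F894
G1 X109.51 Y99.70
G1 X8.54 Y99.70
G1 X8.54 Y107.36
M5
G0 X124.24 Y74.81
M4 S432
G1 X398.65 Y7.82 F2005
G1 X105.81 Y102.55
M5
G0 X344.10 Y16.89
M4 S432
G1 X287.63 Y19.94 F2005
G1 X232.99 Y23.51
G1 X180.18 Y27.58
G1 X129.20 Y32.17
G1 X80.05 Y37.26
M5
G0 X111.48 Y95.00
M4 S432
G1 X286.87 Y95.00 F2005
G1 X286.87 Y47.99
G1 X111.48 Y47.99
G1 X111.48 Y95.00
M5
G0 X0.00 Y0.00

viewBox `0 0 407.18 112.35` with mm width/height → 1 unit = 1 mm. Flip: y_m = 112.35 − y_svg.

**Shape 1** — `<rect>` rectangle, stroke `#ff00ff` → cut (S738, F894). Machine vertices: (8.54,107.36) → (109.51,107.36) → (109.51,99.70) → (8.54,99.70) → (8.54,107.36). Closed: final G1 returns to the first vertex.

**Shape 2** — `<path>` open polyline, stroke `#ff8800` → score (S432, F2005). Machine vertices: (124.24,74.81) → (398.65,7.82) → (105.81,102.55). Open path.

**Shape 3** — `<path>` quadratic bezier, stroke `#ff8800` → score (S432, F2005). Control points (SVG): P0=(344.10,95.46), P1=(200.64,88.46), P2=(80.05,75.09); sampled at t=k/5. Machine vertices: (344.10,16.89) → (287.63,19.94) → (232.99,23.51) → (180.18,27.58) → (129.20,32.17) → (80.05,37.26). Open path.

**Shape 4** — `<polygon>` rectangle, stroke `#ff8800` → score (S432, F2005). Machine vertices: (111.48,95.00) → (286.87,95.00) → (286.87,47.99) → (111.48,47.99) → (111.48,95.00). Closed: final G1 returns to the first vertex.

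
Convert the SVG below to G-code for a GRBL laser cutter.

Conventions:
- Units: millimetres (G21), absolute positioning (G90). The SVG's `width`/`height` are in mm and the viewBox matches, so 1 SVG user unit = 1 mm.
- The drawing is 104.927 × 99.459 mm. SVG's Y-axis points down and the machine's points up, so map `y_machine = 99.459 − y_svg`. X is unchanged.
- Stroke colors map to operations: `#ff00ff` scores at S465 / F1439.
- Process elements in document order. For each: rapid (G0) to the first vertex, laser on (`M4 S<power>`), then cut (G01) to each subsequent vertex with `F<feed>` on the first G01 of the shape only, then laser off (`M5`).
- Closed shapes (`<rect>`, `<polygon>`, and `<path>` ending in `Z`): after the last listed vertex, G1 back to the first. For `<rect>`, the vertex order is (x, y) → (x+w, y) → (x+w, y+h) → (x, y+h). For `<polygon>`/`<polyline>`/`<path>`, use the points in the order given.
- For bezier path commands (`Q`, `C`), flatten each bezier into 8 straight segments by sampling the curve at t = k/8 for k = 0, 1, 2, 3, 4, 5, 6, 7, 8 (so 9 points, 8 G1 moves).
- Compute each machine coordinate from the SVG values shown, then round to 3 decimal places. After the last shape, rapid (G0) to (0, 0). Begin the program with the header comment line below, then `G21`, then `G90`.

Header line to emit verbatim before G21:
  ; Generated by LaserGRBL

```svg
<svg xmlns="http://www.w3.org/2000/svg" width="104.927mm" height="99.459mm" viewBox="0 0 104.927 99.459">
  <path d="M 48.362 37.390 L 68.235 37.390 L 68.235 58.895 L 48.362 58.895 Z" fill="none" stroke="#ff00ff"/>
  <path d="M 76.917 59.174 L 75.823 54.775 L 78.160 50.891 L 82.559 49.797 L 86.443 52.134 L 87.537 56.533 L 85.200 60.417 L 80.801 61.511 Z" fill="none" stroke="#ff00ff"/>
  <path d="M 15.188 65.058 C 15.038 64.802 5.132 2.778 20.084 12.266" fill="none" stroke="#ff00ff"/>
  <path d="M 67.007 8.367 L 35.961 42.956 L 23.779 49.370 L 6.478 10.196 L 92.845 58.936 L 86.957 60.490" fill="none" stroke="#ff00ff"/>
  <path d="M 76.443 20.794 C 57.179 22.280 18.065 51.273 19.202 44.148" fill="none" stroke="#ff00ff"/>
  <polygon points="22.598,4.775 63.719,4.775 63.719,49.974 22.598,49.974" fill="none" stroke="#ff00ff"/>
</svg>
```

; Generated by LaserGRBL
G21
G90
G0 X48.362 Y62.069
M4 S465
G01 X68.235 Y62.069 F1439
G01 X68.235 Y40.564
G01 X48.362 Y40.564
G01 X48.362 Y62.069
M5
G0 X76.917 Y40.285
M4 S465
G01 X75.823 Y44.684 F1439
G01 X78.160 Y48.568
G01 X82.559 Y49.662
G01 X86.443 Y47.325
G01 X87.537 Y42.926
G01 X85.200 Y39.042
G01 X80.801 Y37.948
G01 X76.917 Y40.285
M5
G0 X15.188 Y34.401
M4 S465
G01 X14.742 Y37.132 F1439
G01 X13.787 Y44.092
G01 X12.729 Y53.719
G01 X11.973 Y64.451
G01 X11.925 Y74.726
G01 X12.990 Y82.983
G01 X15.575 Y87.659
G01 X20.084 Y87.193
M5
G0 X67.007 Y91.092
M4 S465
G01 X35.961 Y56.503 F1439
G01 X23.779 Y50.089
G01 X6.478 Y89.263
G01 X92.845 Y40.523
G01 X86.957 Y38.969
M5
G0 X76.443 Y78.665
M4 S465
G01 X68.406 Y76.943 F1439
G01 X59.212 Y73.387
G01 X49.566 Y68.744
G01 X40.172 Y63.759
G01 X31.734 Y59.177
G01 X24.957 Y55.745
G01 X20.545 Y54.208
G01 X19.202 Y55.311
M5
G0 X22.598 Y94.684
M4 S465
G01 X63.719 Y94.684 F1439
G01 X63.719 Y49.485
G01 X22.598 Y49.485
G01 X22.598 Y94.684
M5
G0 X0.000 Y0.000

Since the viewBox matches the mm dimensions, user units are millimetres directly. The only transform is the Y-flip y_m = 99.459 − y_svg.

Shape 1 is a rectangle drawn with `<path>`. Its stroke #ff00ff means score at S465, F1439. After flipping Y the toolpath is (48.362,62.069) → (68.235,62.069) → (68.235,40.564) → (48.362,40.564) → (48.362,62.069), returning to the start.

Shape 2 is a regular polygon drawn with `<path>`. Its stroke #ff00ff means score at S465, F1439. After flipping Y the toolpath is (76.917,40.285) → (75.823,44.684) → (78.160,48.568) → (82.559,49.662) → (86.443,47.325) → (87.537,42.926) → (85.200,39.042) → (80.801,37.948) → (76.917,40.285), returning to the start.

Shape 3 is a cubic bezier drawn with `<path>`. Its stroke #ff00ff means score at S465, F1439. After flipping Y the toolpath is (15.188,34.401) → (14.742,37.132) → (13.787,44.092) → (12.729,53.719) → (11.973,64.451) → (11.925,74.726) → (12.990,82.983) → (15.575,87.659) → (20.084,87.193).

Shape 4 is a open polyline drawn with `<path>`. Its stroke #ff00ff means score at S465, F1439. After flipping Y the toolpath is (67.007,91.092) → (35.961,56.503) → (23.779,50.089) → (6.478,89.263) → (92.845,40.523) → (86.957,38.969).

Shape 5 is a cubic bezier drawn with `<path>`. Its stroke #ff00ff means score at S465, F1439. After flipping Y the toolpath is (76.443,78.665) → (68.406,76.943) → (59.212,73.387) → (49.566,68.744) → (40.172,63.759) → (31.734,59.177) → (24.957,55.745) → (20.545,54.208) → (19.202,55.311).

Shape 6 is a rectangle drawn with `<polygon>`. Its stroke #ff00ff means score at S465, F1439. After flipping Y the toolpath is (22.598,94.684) → (63.719,94.684) → (63.719,49.485) → (22.598,49.485) → (22.598,94.684), returning to the start.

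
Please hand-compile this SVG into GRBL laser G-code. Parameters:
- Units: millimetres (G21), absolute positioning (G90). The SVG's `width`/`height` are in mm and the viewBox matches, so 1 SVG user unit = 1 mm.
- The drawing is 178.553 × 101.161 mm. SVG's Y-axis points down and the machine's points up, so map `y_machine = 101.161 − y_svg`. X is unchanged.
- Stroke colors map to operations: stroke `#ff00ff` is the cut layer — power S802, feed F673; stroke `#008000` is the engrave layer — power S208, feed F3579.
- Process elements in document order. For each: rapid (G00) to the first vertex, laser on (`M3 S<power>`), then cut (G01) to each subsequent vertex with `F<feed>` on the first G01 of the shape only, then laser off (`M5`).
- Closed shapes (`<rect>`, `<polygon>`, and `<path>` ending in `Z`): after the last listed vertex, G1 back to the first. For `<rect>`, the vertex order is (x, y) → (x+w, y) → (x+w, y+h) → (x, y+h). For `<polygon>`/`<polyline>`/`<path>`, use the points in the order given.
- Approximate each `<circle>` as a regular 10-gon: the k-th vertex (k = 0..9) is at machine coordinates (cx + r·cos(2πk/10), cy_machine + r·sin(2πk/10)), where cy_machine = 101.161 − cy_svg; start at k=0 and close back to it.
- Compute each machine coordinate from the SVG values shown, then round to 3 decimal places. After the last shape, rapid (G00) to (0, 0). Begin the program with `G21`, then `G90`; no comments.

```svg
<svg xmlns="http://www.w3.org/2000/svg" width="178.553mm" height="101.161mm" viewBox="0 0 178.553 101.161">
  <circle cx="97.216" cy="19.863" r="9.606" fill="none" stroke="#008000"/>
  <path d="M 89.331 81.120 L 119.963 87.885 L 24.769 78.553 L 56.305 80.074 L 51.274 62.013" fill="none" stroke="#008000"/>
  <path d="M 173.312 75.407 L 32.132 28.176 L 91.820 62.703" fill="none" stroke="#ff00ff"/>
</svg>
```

Since the viewBox matches the mm dimensions, user units are millimetres directly. The only transform is the Y-flip y_m = 101.161 − y_svg.

Shape 1 is a circle drawn with `<circle>`. Its stroke #008000 means engrave at S208, F3579. After flipping Y the toolpath is (106.822,81.298) → (104.987,86.944) → (100.184,90.434) → (94.248,90.434) → (89.445,86.944) → (87.610,81.298) → (89.445,75.652) → (94.248,72.162) → (100.184,72.162) → (104.987,75.652) → (106.822,81.298), returning to the start.

Shape 2 is a open polyline drawn with `<path>`. Its stroke #008000 means engrave at S208, F3579. After flipping Y the toolpath is (89.331,20.041) → (119.963,13.276) → (24.769,22.608) → (56.305,21.087) → (51.274,39.148).

Shape 3 is a open polyline drawn with `<path>`. Its stroke #ff00ff means cut at S802, F673. After flipping Y the toolpath is (173.312,25.754) → (32.132,72.985) → (91.820,38.458).

G21
G90
G00 X106.822 Y81.298
M3 S208
G01 X104.987 Y86.944 F3579
G01 X100.184 Y90.434
G01 X94.248 Y90.434
G01 X89.445 Y86.944
G01 X87.610 Y81.298
G01 X89.445 Y75.652
G01 X94.248 Y72.162
G01 X100.184 Y72.162
G01 X104.987 Y75.652
G01 X106.822 Y81.298
M5
G00 X89.331 Y20.041
M3 S208
G01 X119.963 Y13.276 F3579
G01 X24.769 Y22.608
G01 X56.305 Y21.087
G01 X51.274 Y39.148
M5
G00 X173.312 Y25.754
M3 S802
G01 X32.132 Y72.985 F673
G01 X91.820 Y38.458
M5
G00 X0.000 Y0.000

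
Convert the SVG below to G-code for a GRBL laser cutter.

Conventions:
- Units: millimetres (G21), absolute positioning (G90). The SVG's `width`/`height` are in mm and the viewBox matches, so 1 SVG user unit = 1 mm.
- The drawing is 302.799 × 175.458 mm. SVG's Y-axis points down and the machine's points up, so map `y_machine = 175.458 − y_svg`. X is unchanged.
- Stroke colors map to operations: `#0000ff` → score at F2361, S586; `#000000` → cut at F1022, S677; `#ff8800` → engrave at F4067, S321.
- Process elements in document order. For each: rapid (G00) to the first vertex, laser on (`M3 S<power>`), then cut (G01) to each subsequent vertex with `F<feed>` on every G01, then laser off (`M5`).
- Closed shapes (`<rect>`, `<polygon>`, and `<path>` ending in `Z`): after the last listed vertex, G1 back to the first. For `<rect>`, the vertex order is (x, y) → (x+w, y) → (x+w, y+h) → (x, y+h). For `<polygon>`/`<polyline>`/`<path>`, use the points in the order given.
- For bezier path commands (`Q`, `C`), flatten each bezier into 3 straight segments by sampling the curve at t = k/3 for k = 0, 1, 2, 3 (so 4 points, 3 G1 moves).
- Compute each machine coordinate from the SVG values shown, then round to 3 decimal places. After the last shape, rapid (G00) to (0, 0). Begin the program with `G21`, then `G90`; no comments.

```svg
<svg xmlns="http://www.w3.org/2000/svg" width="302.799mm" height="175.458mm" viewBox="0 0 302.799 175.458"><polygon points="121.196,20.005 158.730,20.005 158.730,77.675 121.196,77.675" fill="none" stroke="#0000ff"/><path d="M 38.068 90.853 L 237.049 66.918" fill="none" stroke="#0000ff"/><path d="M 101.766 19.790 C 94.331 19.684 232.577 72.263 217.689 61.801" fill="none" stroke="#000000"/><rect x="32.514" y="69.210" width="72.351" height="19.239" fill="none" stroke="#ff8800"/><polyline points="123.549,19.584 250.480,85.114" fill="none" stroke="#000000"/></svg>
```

G21
G90
G00 X121.196 Y155.453
M3 S586
G01 X158.730 Y155.453 F2361
G01 X158.730 Y97.783 F2361
G01 X121.196 Y97.783 F2361
G01 X121.196 Y155.453 F2361
M5
G00 X38.068 Y84.605
M3 S586
G01 X237.049 Y108.540 F2361
M5
G00 X101.766 Y155.668
M3 S677
G01 X131.824 Y142.498 F1022
G01 X192.600 Y119.923 F1022
G01 X217.689 Y113.657 F1022
M5
G00 X32.514 Y106.248
M3 S321
G01 X104.865 Y106.248 F4067
G01 X104.865 Y87.009 F4067
G01 X32.514 Y87.009 F4067
G01 X32.514 Y106.248 F4067
M5
G00 X123.549 Y155.874
M3 S677
G01 X250.480 Y90.344 F1022
M5
G00 X0.000 Y0.000

Since the viewBox matches the mm dimensions, user units are millimetres directly. The only transform is the Y-flip y_m = 175.458 − y_svg.

Shape 1 is a rectangle drawn with `<polygon>`. Its stroke #0000ff means score at S586, F2361. After flipping Y the toolpath is (121.196,155.453) → (158.730,155.453) → (158.730,97.783) → (121.196,97.783) → (121.196,155.453), returning to the start.

Shape 2 is a line segment drawn with `<path>`. Its stroke #0000ff means score at S586, F2361. After flipping Y the toolpath is (38.068,84.605) → (237.049,108.540).

Shape 3 is a cubic bezier drawn with `<path>`. Its stroke #000000 means cut at S677, F1022. After flipping Y the toolpath is (101.766,155.668) → (131.824,142.498) → (192.600,119.923) → (217.689,113.657).

Shape 4 is a rectangle drawn with `<rect>`. Its stroke #ff8800 means engrave at S321, F4067. After flipping Y the toolpath is (32.514,106.248) → (104.865,106.248) → (104.865,87.009) → (32.514,87.009) → (32.514,106.248), returning to the start.

Shape 5 is a line segment drawn with `<polyline>`. Its stroke #000000 means cut at S677, F1022. After flipping Y the toolpath is (123.549,155.874) → (250.480,90.344).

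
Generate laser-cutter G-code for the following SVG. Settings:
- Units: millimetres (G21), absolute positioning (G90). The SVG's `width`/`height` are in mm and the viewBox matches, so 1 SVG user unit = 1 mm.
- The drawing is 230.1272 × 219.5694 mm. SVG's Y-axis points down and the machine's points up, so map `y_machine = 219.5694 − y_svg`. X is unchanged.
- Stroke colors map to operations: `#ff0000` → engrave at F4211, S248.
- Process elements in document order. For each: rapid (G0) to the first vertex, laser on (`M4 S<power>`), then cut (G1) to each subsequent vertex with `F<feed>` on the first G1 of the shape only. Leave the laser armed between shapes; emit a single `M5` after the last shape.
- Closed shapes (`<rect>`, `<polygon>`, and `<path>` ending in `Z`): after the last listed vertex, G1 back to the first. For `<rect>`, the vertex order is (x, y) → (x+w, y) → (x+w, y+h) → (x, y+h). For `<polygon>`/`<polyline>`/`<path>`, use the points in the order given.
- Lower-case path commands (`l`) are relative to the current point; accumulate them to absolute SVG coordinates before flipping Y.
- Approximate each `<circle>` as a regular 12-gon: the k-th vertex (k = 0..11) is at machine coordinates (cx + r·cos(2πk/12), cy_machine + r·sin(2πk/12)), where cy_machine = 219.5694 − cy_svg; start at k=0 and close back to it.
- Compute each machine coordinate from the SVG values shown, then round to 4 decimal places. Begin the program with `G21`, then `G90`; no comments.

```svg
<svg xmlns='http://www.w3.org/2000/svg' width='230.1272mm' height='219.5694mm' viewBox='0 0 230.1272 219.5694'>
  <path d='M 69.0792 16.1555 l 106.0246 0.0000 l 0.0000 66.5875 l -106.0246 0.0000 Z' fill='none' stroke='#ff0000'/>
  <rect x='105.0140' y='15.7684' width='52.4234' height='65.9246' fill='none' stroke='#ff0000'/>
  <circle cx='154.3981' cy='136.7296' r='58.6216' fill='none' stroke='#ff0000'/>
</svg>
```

G21
G90
G0 X69.0792 Y203.4139
M4 S248
G1 X175.1038 Y203.4139 F4211
G1 X175.1038 Y136.8264
G1 X69.0792 Y136.8264
G1 X69.0792 Y203.4139
G0 X105.0140 Y203.8010
M4 S248
G1 X157.4374 Y203.8010 F4211
G1 X157.4374 Y137.8764
G1 X105.0140 Y137.8764
G1 X105.0140 Y203.8010
G0 X213.0197 Y82.8398
M4 S248
G1 X205.1659 Y112.1506 F4211
G1 X183.7089 Y133.6076
G1 X154.3981 Y141.4614
G1 X125.0873 Y133.6076
G1 X103.6303 Y112.1506
G1 X95.7765 Y82.8398
G1 X103.6303 Y53.5290
G1 X125.0873 Y32.0720
G1 X154.3981 Y24.2182
G1 X183.7089 Y32.0720
G1 X205.1659 Y53.5290
G1 X213.0197 Y82.8398
M5

1 u = 1 mm; y_m = 219.5694 − y.

[1] `<path>` rectangle, #ff0000→engrave S248 F4211: (69.0792,203.4139) → (175.1038,203.4139) → (175.1038,136.8264) → (69.0792,136.8264) → (69.0792,203.4139) (closed)

[2] `<rect>` rectangle, #ff0000→engrave S248 F4211: (105.0140,203.8010) → (157.4374,203.8010) → (157.4374,137.8764) → (105.0140,137.8764) → (105.0140,203.8010) (closed)

[3] `<circle>` circle, #ff0000→engrave S248 F4211: (213.0197,82.8398) → (205.1659,112.1506) → (183.7089,133.6076) → (154.3981,141.4614) → (125.0873,133.6076) → (103.6303,112.1506) → (95.7765,82.8398) → (103.6303,53.5290) → (125.0873,32.0720) → (154.3981,24.2182) → (183.7089,32.0720) → (205.1659,53.5290) → (213.0197,82.8398) (closed)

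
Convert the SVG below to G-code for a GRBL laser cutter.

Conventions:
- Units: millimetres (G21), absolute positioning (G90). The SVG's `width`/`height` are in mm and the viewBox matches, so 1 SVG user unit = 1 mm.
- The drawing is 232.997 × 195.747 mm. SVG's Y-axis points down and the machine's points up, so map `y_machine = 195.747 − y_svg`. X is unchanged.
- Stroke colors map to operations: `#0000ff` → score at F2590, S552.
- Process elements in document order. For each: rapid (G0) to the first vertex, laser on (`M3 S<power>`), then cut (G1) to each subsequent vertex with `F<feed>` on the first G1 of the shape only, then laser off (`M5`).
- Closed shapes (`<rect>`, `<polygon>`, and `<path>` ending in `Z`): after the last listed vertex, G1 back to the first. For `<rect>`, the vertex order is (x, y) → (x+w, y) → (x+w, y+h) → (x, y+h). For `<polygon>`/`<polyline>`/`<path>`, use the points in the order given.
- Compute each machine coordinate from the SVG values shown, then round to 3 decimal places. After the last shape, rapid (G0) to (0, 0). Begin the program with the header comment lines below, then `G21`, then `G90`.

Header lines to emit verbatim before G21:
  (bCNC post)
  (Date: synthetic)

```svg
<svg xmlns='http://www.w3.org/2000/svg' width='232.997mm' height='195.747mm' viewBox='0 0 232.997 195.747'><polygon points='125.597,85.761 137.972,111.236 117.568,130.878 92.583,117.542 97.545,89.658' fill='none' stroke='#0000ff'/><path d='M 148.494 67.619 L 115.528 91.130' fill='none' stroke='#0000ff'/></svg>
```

viewBox `0 0 232.997 195.747` with mm width/height → 1 unit = 1 mm. Flip: y_m = 195.747 − y_svg.

**Shape 1** — `<polygon>` regular polygon, stroke `#0000ff` → score (S552, F2590). Machine vertices: (125.597,109.986) → (137.972,84.511) → (117.568,64.869) → (92.583,78.205) → (97.545,106.089) → (125.597,109.986). Closed: final G1 returns to the first vertex.

**Shape 2** — `<path>` line segment, stroke `#0000ff` → score (S552, F2590). Machine vertices: (148.494,128.128) → (115.528,104.617). Open path.

(bCNC post)
(Date: synthetic)
G21
G90
G0 X125.597 Y109.986
M3 S552
G1 X137.972 Y84.511 F2590
G1 X117.568 Y64.869
G1 X92.583 Y78.205
G1 X97.545 Y106.089
G1 X125.597 Y109.986
M5
G0 X148.494 Y128.128
M3 S552
G1 X115.528 Y104.617 F2590
M5
G0 X0.000 Y0.000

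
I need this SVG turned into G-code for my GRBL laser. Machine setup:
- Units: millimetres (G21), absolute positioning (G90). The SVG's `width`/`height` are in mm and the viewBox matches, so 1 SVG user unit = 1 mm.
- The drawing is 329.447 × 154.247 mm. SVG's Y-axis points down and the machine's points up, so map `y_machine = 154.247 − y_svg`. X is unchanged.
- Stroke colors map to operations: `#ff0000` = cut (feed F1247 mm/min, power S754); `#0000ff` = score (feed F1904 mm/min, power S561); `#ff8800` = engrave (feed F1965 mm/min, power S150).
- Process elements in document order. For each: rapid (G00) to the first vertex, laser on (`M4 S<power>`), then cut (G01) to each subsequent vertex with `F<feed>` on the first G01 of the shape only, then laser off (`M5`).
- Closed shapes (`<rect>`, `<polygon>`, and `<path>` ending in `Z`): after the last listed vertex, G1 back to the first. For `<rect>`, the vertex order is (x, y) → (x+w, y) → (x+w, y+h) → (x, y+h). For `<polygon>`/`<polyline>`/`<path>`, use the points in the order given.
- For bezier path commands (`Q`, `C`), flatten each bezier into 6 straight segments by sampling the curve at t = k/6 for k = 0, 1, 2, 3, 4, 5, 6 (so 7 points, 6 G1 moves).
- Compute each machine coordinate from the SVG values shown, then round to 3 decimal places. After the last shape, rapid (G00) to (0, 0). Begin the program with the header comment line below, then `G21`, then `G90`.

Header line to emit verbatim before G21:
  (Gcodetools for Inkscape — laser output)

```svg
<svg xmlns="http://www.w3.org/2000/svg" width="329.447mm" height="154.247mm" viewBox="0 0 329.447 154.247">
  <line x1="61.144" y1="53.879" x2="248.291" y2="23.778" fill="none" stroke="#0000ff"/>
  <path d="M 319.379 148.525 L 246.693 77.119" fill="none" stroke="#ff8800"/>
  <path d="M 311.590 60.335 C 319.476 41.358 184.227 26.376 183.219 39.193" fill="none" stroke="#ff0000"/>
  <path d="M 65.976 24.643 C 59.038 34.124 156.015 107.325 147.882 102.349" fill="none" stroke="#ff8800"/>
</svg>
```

(Gcodetools for Inkscape — laser output)
G21
G90
G00 X61.144 Y100.368
M4 S561
G01 X248.291 Y130.469 F1904
M5
G00 X319.379 Y5.722
M4 S150
G01 X246.693 Y77.128 F1965
M5
G00 X311.590 Y93.912
M4 S754
G01 X304.889 Y102.957 F1247
G01 X282.038 Y110.676
G01 X250.740 Y116.406
G01 X218.701 Y119.486
G01 X193.626 Y119.256
G01 X183.219 Y115.054
M5
G00 X65.976 Y129.604
M4 S150
G01 X70.199 Y120.210 F1965
G01 X85.935 Y104.138
G01 X107.377 Y85.330
G01 X128.720 Y67.726
G01 X144.157 Y55.268
G01 X147.882 Y51.898
M5
G00 X0.000 Y0.000

Since the viewBox matches the mm dimensions, user units are millimetres directly. The only transform is the Y-flip y_m = 154.247 − y_svg.

Shape 1 is a line segment drawn with `<line>`. Its stroke #0000ff means score at S561, F1904. After flipping Y the toolpath is (61.144,100.368) → (248.291,130.469).

Shape 2 is a line segment drawn with `<path>`. Its stroke #ff8800 means engrave at S150, F1965. After flipping Y the toolpath is (319.379,5.722) → (246.693,77.128).

Shape 3 is a cubic bezier drawn with `<path>`. Its stroke #ff0000 means cut at S754, F1247. After flipping Y the toolpath is (311.590,93.912) → (304.889,102.957) → (282.038,110.676) → (250.740,116.406) → (218.701,119.486) → (193.626,119.256) → (183.219,115.054).

Shape 4 is a cubic bezier drawn with `<path>`. Its stroke #ff8800 means engrave at S150, F1965. After flipping Y the toolpath is (65.976,129.604) → (70.199,120.210) → (85.935,104.138) → (107.377,85.330) → (128.720,67.726) → (144.157,55.268) → (147.882,51.898).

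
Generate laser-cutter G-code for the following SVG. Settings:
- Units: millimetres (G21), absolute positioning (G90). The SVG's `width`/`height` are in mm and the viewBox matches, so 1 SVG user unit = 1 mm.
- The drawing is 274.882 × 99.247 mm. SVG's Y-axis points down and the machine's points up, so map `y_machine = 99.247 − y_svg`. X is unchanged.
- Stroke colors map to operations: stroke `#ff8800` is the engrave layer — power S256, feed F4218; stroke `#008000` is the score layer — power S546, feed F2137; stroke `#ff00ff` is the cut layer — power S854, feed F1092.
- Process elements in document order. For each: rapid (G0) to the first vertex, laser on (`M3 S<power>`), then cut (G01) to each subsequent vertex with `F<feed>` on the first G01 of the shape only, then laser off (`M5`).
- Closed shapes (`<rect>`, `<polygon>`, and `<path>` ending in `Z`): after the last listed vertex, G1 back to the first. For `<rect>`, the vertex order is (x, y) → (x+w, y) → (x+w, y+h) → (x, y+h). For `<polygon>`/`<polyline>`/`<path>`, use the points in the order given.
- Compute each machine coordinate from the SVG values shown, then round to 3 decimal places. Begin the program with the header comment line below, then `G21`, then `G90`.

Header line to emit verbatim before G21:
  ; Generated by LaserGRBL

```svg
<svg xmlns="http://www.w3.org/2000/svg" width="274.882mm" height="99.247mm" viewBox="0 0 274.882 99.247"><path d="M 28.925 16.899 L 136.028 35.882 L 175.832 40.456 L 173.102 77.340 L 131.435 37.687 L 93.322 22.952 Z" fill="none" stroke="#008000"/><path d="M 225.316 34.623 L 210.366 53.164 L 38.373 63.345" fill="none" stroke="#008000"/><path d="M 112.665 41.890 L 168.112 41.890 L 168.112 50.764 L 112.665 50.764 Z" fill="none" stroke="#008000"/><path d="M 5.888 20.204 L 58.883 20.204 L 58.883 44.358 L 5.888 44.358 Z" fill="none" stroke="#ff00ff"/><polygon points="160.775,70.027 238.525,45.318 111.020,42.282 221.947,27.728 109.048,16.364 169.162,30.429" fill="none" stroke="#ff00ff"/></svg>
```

1 u = 1 mm; y_m = 99.247 − y.

[1] `<path>` closed polygon, #008000→score S546 F2137: (28.925,82.348) → (136.028,63.365) → (175.832,58.791) → (173.102,21.907) → (131.435,61.560) → (93.322,76.295) → (28.925,82.348) (closed)

[2] `<path>` open polyline, #008000→score S546 F2137: (225.316,64.624) → (210.366,46.083) → (38.373,35.902)

[3] `<path>` rectangle, #008000→score S546 F2137: (112.665,57.357) → (168.112,57.357) → (168.112,48.483) → (112.665,48.483) → (112.665,57.357) (closed)

[4] `<path>` rectangle, #ff00ff→cut S854 F1092: (5.888,79.043) → (58.883,79.043) → (58.883,54.889) → (5.888,54.889) → (5.888,79.043) (closed)

[5] `<polygon>` closed polygon, #ff00ff→cut S854 F1092: (160.775,29.220) → (238.525,53.929) → (111.020,56.965) → (221.947,71.519) → (109.048,82.883) → (169.162,68.818) → (160.775,29.220) (closed)

; Generated by LaserGRBL
G21
G90
G0 X28.925 Y82.348
M3 S546
G01 X136.028 Y63.365 F2137
G01 X175.832 Y58.791
G01 X173.102 Y21.907
G01 X131.435 Y61.560
G01 X93.322 Y76.295
G01 X28.925 Y82.348
M5
G0 X225.316 Y64.624
M3 S546
G01 X210.366 Y46.083 F2137
G01 X38.373 Y35.902
M5
G0 X112.665 Y57.357
M3 S546
G01 X168.112 Y57.357 F2137
G01 X168.112 Y48.483
G01 X112.665 Y48.483
G01 X112.665 Y57.357
M5
G0 X5.888 Y79.043
M3 S854
G01 X58.883 Y79.043 F1092
G01 X58.883 Y54.889
G01 X5.888 Y54.889
G01 X5.888 Y79.043
M5
G0 X160.775 Y29.220
M3 S854
G01 X238.525 Y53.929 F1092
G01 X111.020 Y56.965
G01 X221.947 Y71.519
G01 X109.048 Y82.883
G01 X169.162 Y68.818
G01 X160.775 Y29.220
M5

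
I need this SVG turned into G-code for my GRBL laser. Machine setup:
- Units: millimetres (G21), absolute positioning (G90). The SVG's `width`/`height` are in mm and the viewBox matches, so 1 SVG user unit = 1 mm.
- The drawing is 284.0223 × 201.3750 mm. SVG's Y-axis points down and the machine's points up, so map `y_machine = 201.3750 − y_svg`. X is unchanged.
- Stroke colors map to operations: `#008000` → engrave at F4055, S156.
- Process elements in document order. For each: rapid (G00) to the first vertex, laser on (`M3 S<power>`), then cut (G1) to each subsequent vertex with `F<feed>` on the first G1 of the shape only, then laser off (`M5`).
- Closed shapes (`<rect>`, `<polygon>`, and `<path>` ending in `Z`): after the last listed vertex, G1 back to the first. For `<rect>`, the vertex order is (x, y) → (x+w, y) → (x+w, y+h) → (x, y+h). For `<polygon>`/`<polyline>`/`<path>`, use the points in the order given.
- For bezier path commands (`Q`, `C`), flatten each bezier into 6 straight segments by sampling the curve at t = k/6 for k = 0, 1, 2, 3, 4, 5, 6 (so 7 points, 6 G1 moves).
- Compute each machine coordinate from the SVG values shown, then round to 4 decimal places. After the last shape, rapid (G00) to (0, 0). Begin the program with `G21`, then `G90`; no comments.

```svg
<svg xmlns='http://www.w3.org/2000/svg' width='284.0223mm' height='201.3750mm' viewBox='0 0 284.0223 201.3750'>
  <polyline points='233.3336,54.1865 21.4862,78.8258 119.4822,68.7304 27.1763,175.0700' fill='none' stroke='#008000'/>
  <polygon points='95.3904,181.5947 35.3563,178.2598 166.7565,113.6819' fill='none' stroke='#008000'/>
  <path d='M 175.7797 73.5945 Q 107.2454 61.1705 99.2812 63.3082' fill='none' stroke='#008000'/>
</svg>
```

viewBox `0 0 284.0223 201.3750` with mm width/height → 1 unit = 1 mm. Flip: y_m = 201.3750 − y_svg.

**Shape 1** — `<polyline>` open polyline, stroke `#008000` → engrave (S156, F4055). Machine vertices: (233.3336,147.1885) → (21.4862,122.5492) → (119.4822,132.6446) → (27.1763,26.3050). Open path.

**Shape 2** — `<polygon>` closed polygon, stroke `#008000` → engrave (S156, F4055). Machine vertices: (95.3904,19.7803) → (35.3563,23.1152) → (166.7565,87.6931) → (95.3904,19.7803). Closed: final G1 returns to the first vertex.

**Shape 3** — `<path>` quadratic bezier, stroke `#008000` → engrave (S156, F4055). Control points (SVG): P0=(175.7797,73.5945), P1=(107.2454,61.1705), P2=(99.2812,63.3082); sampled at t=k/6. Machine vertices: (175.7797,127.7805) → (154.6174,131.5173) → (136.8202,134.4452) → (122.3879,136.5641) → (111.3207,137.8740) → (103.6184,138.3749) → (99.2812,138.0668). Open path.

G21
G90
G00 X233.3336 Y147.1885
M3 S156
G1 X21.4862 Y122.5492 F4055
G1 X119.4822 Y132.6446
G1 X27.1763 Y26.3050
M5
G00 X95.3904 Y19.7803
M3 S156
G1 X35.3563 Y23.1152 F4055
G1 X166.7565 Y87.6931
G1 X95.3904 Y19.7803
M5
G00 X175.7797 Y127.7805
M3 S156
G1 X154.6174 Y131.5173 F4055
G1 X136.8202 Y134.4452
G1 X122.3879 Y136.5641
G1 X111.3207 Y137.8740
G1 X103.6184 Y138.3749
G1 X99.2812 Y138.0668
M5
G00 X0.0000 Y0.0000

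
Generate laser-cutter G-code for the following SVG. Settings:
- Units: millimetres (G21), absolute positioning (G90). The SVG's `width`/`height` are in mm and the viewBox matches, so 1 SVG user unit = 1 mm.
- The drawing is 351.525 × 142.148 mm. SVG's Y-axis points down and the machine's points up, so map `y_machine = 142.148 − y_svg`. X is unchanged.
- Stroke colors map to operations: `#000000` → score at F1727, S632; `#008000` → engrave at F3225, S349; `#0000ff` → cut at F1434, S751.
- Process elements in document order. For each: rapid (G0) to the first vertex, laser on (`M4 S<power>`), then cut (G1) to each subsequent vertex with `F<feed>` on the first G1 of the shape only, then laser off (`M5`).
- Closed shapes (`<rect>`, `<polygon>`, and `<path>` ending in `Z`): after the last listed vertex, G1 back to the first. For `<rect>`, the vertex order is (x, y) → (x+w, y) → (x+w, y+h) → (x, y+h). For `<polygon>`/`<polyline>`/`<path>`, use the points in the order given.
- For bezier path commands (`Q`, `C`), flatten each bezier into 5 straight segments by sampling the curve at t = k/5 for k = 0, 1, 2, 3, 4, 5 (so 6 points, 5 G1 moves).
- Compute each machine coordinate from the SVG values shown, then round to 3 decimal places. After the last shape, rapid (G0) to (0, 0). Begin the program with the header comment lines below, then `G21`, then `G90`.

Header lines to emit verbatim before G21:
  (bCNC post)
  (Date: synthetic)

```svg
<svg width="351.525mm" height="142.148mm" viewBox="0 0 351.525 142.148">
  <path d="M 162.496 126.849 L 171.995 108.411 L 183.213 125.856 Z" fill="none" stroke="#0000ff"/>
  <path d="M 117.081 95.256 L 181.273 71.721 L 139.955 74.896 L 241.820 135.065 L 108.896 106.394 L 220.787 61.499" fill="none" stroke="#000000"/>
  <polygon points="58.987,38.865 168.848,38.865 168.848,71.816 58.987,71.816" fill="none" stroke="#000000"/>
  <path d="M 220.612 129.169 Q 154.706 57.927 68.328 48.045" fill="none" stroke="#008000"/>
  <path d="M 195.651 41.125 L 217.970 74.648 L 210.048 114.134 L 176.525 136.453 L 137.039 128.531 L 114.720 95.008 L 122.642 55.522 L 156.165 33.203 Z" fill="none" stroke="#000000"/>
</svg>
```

(bCNC post)
(Date: synthetic)
G21
G90
G0 X162.496 Y15.299
M4 S751
G1 X171.995 Y33.737 F1434
G1 X183.213 Y16.292
G1 X162.496 Y15.299
M5
G0 X117.081 Y46.892
M4 S632
G1 X181.273 Y70.427 F1727
G1 X139.955 Y67.252
G1 X241.820 Y7.083
G1 X108.896 Y35.754
G1 X220.787 Y80.649
M5
G0 X58.987 Y103.283
M4 S632
G1 X168.848 Y103.283 F1727
G1 X168.848 Y70.332
G1 X58.987 Y70.332
G1 X58.987 Y103.283
M5
G0 X220.612 Y12.979
M4 S349
G1 X193.431 Y39.021 F3225
G1 X164.612 Y60.155
G1 X134.155 Y76.380
G1 X102.060 Y87.696
G1 X68.328 Y94.103
M5
G0 X195.651 Y101.023
M4 S632
G1 X217.970 Y67.500 F1727
G1 X210.048 Y28.014
G1 X176.525 Y5.695
G1 X137.039 Y13.617
G1 X114.720 Y47.140
G1 X122.642 Y86.626
G1 X156.165 Y108.945
G1 X195.651 Y101.023
M5
G0 X0.000 Y0.000

Since the viewBox matches the mm dimensions, user units are millimetres directly. The only transform is the Y-flip y_m = 142.148 − y_svg.

Shape 1 is a regular polygon drawn with `<path>`. Its stroke #0000ff means cut at S751, F1434. After flipping Y the toolpath is (162.496,15.299) → (171.995,33.737) → (183.213,16.292) → (162.496,15.299), returning to the start.

Shape 2 is a open polyline drawn with `<path>`. Its stroke #000000 means score at S632, F1727. After flipping Y the toolpath is (117.081,46.892) → (181.273,70.427) → (139.955,67.252) → (241.820,7.083) → (108.896,35.754) → (220.787,80.649).

Shape 3 is a rectangle drawn with `<polygon>`. Its stroke #000000 means score at S632, F1727. After flipping Y the toolpath is (58.987,103.283) → (168.848,103.283) → (168.848,70.332) → (58.987,70.332) → (58.987,103.283), returning to the start.

Shape 4 is a quadratic bezier drawn with `<path>`. Its stroke #008000 means engrave at S349, F3225. After flipping Y the toolpath is (220.612,12.979) → (193.431,39.021) → (164.612,60.155) → (134.155,76.380) → (102.060,87.696) → (68.328,94.103).

Shape 5 is a regular polygon drawn with `<path>`. Its stroke #000000 means score at S632, F1727. After flipping Y the toolpath is (195.651,101.023) → (217.970,67.500) → (210.048,28.014) → (176.525,5.695) → (137.039,13.617) → (114.720,47.140) → (122.642,86.626) → (156.165,108.945) → (195.651,101.023), returning to the start.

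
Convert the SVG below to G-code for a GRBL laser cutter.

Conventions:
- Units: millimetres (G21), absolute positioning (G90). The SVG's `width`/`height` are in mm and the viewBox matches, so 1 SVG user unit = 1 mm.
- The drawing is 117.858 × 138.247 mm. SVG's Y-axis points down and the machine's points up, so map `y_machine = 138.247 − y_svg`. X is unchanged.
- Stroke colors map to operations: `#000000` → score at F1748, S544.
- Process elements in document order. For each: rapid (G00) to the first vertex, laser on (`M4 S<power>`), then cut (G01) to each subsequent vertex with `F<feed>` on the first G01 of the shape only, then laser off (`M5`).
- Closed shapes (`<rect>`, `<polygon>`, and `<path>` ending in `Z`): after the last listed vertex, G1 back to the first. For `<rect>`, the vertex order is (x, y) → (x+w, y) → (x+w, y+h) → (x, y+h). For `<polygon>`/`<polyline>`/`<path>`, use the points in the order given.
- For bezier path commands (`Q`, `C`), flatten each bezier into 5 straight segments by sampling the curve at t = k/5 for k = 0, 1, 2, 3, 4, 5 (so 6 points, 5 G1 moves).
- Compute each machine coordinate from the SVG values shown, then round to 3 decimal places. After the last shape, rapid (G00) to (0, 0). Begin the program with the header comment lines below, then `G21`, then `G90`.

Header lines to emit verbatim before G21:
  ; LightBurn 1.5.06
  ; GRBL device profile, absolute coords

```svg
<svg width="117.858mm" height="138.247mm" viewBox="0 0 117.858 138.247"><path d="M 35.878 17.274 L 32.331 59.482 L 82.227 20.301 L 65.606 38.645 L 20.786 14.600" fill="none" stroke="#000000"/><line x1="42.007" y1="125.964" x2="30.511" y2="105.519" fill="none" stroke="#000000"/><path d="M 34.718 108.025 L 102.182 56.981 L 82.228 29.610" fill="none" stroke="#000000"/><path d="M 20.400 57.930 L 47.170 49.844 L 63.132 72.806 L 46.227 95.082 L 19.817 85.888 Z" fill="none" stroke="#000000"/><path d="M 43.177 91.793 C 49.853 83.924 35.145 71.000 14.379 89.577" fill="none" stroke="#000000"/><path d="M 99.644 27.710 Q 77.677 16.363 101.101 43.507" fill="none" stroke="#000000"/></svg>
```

1 u = 1 mm; y_m = 138.247 − y.

[1] `<path>` open polyline, #000000→score S544 F1748: (35.878,120.973) → (32.331,78.765) → (82.227,117.946) → (65.606,99.602) → (20.786,123.647)

[2] `<line>` line segment, #000000→score S544 F1748: (42.007,12.283) → (30.511,32.728)

[3] `<path>` open polyline, #000000→score S544 F1748: (34.718,30.222) → (102.182,81.266) → (82.228,108.637)

[4] `<path>` regular polygon, #000000→score S544 F1748: (20.400,80.317) → (47.170,88.403) → (63.132,65.441) → (46.227,43.165) → (19.817,52.359) → (20.400,80.317) (closed)

[5] `<path>` cubic bezier, #000000→score S544 F1748: (43.177,46.454) → (44.739,51.490) → (41.905,55.984) → (35.409,58.182) → (25.989,56.329) → (14.379,48.670)

[6] `<path>` quadratic bezier, #000000→score S544 F1748: (99.644,110.537) → (92.673,113.536) → (89.333,113.456) → (89.624,110.297) → (93.547,104.058) → (101.101,94.740)

; LightBurn 1.5.06
; GRBL device profile, absolute coords
G21
G90
G00 X35.878 Y120.973
M4 S544
G01 X32.331 Y78.765 F1748
G01 X82.227 Y117.946
G01 X65.606 Y99.602
G01 X20.786 Y123.647
M5
G00 X42.007 Y12.283
M4 S544
G01 X30.511 Y32.728 F1748
M5
G00 X34.718 Y30.222
M4 S544
G01 X102.182 Y81.266 F1748
G01 X82.228 Y108.637
M5
G00 X20.400 Y80.317
M4 S544
G01 X47.170 Y88.403 F1748
G01 X63.132 Y65.441
G01 X46.227 Y43.165
G01 X19.817 Y52.359
G01 X20.400 Y80.317
M5
G00 X43.177 Y46.454
M4 S544
G01 X44.739 Y51.490 F1748
G01 X41.905 Y55.984
G01 X35.409 Y58.182
G01 X25.989 Y56.329
G01 X14.379 Y48.670
M5
G00 X99.644 Y110.537
M4 S544
G01 X92.673 Y113.536 F1748
G01 X89.333 Y113.456
G01 X89.624 Y110.297
G01 X93.547 Y104.058
G01 X101.101 Y94.740
M5
G00 X0.000 Y0.000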